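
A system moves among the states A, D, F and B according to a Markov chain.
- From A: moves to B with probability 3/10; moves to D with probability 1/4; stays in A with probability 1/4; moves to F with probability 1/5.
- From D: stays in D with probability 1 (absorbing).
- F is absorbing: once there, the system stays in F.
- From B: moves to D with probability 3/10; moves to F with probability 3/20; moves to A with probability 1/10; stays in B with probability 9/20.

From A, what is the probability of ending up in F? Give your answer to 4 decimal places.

0.4052

Let h(s) be the probability of absorption at F starting from transient state s. Then h(F) = 1 and h(D) = 0. By first-step analysis:
h(A) = 0.25·h(A) + 0.25·0 + 0.2·1 + 0.3·h(B)
h(B) = 0.1·h(A) + 0.3·0 + 0.15·1 + 0.45·h(B)
Solving: h(A) = 0.4052, h(B) = 0.3464.
Starting from A, the probability is 0.4052.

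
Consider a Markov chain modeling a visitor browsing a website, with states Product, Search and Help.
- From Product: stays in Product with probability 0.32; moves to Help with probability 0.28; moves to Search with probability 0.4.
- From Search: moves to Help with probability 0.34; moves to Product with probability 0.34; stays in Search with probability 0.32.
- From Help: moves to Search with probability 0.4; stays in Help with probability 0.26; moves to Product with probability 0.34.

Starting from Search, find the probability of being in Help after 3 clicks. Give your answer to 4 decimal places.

Propagate the distribution vector 3 clicks from Search.
After 0 clicks: (0.0000, 1.0000, 0.0000)
After 1 click: (0.3400, 0.3200, 0.3400)
After 2 clicks: (0.3332, 0.3744, 0.2924)
After 3 clicks: (0.3333, 0.3700, 0.2966)
P(in Help after 3 clicks) = 0.2966

0.2966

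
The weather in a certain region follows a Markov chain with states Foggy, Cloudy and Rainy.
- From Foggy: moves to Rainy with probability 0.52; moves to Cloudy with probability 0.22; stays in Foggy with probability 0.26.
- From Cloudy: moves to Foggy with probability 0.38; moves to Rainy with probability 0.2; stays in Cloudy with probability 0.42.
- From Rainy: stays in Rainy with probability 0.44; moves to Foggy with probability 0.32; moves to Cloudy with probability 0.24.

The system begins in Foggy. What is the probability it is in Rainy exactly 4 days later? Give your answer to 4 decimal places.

Propagate the distribution vector 4 days from Foggy.
After 0 days: (1.0000, 0.0000, 0.0000)
After 1 day: (0.2600, 0.2200, 0.5200)
After 2 days: (0.3176, 0.2744, 0.4080)
After 3 days: (0.3174, 0.2830, 0.3996)
After 4 days: (0.3179, 0.2846, 0.3975)
P(in Rainy after 4 days) = 0.3975

0.3975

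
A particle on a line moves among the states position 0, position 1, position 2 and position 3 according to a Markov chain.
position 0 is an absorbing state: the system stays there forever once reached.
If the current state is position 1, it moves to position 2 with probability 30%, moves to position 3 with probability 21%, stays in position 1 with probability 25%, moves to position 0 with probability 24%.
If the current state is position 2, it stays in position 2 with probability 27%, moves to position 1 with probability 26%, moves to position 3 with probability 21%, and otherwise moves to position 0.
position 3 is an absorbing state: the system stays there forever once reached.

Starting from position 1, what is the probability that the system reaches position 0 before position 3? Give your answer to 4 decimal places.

0.5393

Let h(s) be the probability of absorption at position 0 starting from transient state s. Then h(position 0) = 1 and h(position 3) = 0. By first-step analysis:
h(position 1) = 0.24·1 + 0.25·h(position 1) + 0.3·h(position 2) + 0.21·0
h(position 2) = 0.26·1 + 0.26·h(position 1) + 0.27·h(position 2) + 0.21·0
Solving: h(position 1) = 0.5393, h(position 2) = 0.5482.
Starting from position 1, the probability is 0.5393.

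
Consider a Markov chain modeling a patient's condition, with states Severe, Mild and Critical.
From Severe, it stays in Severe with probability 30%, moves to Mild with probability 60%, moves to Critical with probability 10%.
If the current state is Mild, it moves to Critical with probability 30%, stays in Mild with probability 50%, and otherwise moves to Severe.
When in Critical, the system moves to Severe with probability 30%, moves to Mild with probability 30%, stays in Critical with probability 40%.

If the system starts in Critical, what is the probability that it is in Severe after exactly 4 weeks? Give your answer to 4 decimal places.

0.2529

Propagate the distribution vector 4 weeks from Critical.
After 0 weeks: (0.0000, 0.0000, 1.0000)
After 1 week: (0.3000, 0.3000, 0.4000)
After 2 weeks: (0.2700, 0.4500, 0.2800)
After 3 weeks: (0.2550, 0.4710, 0.2740)
After 4 weeks: (0.2529, 0.4707, 0.2764)
P(in Severe after 4 weeks) = 0.2529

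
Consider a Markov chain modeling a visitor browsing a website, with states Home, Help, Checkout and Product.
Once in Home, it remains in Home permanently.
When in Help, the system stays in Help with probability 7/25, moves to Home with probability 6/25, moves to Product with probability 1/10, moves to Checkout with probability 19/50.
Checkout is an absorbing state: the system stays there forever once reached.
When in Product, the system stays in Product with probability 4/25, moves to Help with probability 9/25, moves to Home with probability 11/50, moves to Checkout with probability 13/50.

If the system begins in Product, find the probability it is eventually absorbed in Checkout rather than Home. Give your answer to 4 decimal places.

Let h(s) be the probability of absorption at Checkout starting from transient state s. Then h(Checkout) = 1 and h(Home) = 0. By first-step analysis:
h(Help) = 0.24·0 + 0.28·h(Help) + 0.38·1 + 0.1·h(Product)
h(Product) = 0.22·0 + 0.36·h(Help) + 0.26·1 + 0.16·h(Product)
Solving: h(Help) = 0.6069, h(Product) = 0.5696.
Starting from Product, the probability is 0.5696.

0.5696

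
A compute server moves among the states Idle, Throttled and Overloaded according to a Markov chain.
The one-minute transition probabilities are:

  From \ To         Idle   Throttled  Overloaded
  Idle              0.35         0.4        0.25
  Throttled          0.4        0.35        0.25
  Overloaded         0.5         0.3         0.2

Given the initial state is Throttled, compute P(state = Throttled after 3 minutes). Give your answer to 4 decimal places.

Propagate the distribution vector 3 minutes from Throttled.
After 0 minutes: (0.0000, 1.0000, 0.0000)
After 1 minute: (0.4000, 0.3500, 0.2500)
After 2 minutes: (0.4050, 0.3575, 0.2375)
After 3 minutes: (0.4035, 0.3584, 0.2381)
P(in Throttled after 3 minutes) = 0.3584

0.3584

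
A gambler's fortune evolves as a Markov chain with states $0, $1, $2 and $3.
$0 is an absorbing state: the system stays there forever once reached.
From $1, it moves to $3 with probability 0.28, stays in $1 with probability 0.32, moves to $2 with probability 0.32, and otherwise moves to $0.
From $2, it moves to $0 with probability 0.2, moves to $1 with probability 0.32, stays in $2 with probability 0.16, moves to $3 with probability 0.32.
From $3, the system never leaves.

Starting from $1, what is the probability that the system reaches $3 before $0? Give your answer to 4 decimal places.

0.7201

Let h(s) be the probability of absorption at $3 starting from transient state s. Then h($3) = 1 and h($0) = 0. By first-step analysis:
h($1) = 0.08·0 + 0.32·h($1) + 0.32·h($2) + 0.28·1
h($2) = 0.2·0 + 0.32·h($1) + 0.16·h($2) + 0.32·1
Solving: h($1) = 0.7201, h($2) = 0.6553.
Starting from $1, the probability is 0.7201.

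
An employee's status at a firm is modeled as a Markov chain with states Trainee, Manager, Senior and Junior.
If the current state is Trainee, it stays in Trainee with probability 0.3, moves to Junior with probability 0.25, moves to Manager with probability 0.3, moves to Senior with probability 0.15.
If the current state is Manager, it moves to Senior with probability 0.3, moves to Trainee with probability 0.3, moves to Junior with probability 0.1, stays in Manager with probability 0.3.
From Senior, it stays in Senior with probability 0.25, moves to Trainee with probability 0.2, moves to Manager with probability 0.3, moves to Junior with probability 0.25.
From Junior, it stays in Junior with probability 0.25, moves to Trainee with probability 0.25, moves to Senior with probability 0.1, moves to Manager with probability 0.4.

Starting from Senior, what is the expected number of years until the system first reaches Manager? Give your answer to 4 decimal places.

Let t(s) be the expected number of years to first reach Manager from state s, with t(Manager) = 0. Conditioning on the first year:
t(Trainee) = 1 + 0.3·t(Trainee) + 0.15·t(Senior) + 0.25·t(Junior)
t(Senior) = 1 + 0.2·t(Trainee) + 0.25·t(Senior) + 0.25·t(Junior)
t(Junior) = 1 + 0.25·t(Trainee) + 0.1·t(Senior) + 0.25·t(Junior)
Solving: t(Trainee) = 3.0769, t(Senior) = 3.0769, t(Junior) = 2.7692.
Expected years from Senior to Manager: 3.0769.

3.0769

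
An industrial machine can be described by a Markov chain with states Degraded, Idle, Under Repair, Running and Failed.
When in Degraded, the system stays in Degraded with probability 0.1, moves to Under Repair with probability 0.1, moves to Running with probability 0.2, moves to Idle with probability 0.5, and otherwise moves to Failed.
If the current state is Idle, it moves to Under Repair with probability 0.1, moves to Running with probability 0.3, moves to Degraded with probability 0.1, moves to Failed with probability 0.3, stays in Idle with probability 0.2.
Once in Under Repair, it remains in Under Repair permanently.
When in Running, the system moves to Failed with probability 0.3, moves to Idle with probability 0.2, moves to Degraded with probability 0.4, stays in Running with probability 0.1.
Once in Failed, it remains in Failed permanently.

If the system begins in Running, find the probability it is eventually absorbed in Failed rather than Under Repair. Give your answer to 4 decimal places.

Let h(s) be the probability of absorption at Failed starting from transient state s. Then h(Failed) = 1 and h(Under Repair) = 0. By first-step analysis:
h(Degraded) = 0.1·h(Degraded) + 0.5·h(Idle) + 0.1·0 + 0.2·h(Running) + 0.1·1
h(Idle) = 0.1·h(Degraded) + 0.2·h(Idle) + 0.1·0 + 0.3·h(Running) + 0.3·1
h(Running) = 0.4·h(Degraded) + 0.2·h(Idle) + 0.1·h(Running) + 0.3·1
Solving: h(Degraded) = 0.7268, h(Idle) = 0.7767, h(Running) = 0.8290.
Starting from Running, the probability is 0.8290.

0.8290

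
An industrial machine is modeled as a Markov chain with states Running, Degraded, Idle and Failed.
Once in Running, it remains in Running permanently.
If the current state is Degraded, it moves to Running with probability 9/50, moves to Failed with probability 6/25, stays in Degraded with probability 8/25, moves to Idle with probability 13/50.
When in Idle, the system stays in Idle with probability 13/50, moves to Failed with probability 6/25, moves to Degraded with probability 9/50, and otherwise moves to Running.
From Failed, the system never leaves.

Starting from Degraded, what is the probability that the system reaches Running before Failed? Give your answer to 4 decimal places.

0.4741

Let h(s) be the probability of absorption at Running starting from transient state s. Then h(Running) = 1 and h(Failed) = 0. By first-step analysis:
h(Degraded) = 0.18·1 + 0.32·h(Degraded) + 0.26·h(Idle) + 0.24·0
h(Idle) = 0.32·1 + 0.18·h(Degraded) + 0.26·h(Idle) + 0.24·0
Solving: h(Degraded) = 0.4741, h(Idle) = 0.5478.
Starting from Degraded, the probability is 0.4741.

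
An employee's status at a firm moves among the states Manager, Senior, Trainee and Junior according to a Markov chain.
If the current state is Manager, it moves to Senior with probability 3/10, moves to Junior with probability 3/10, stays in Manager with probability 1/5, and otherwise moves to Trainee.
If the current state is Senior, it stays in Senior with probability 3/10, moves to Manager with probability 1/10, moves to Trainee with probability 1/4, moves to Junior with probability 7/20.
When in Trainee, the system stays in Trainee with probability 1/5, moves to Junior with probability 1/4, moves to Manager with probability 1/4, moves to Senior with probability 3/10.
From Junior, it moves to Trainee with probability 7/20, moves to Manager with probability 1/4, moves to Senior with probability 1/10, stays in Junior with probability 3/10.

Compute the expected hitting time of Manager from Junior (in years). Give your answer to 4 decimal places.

4.5356

Let t(s) be the expected number of years to first reach Manager from state s, with t(Manager) = 0. Conditioning on the first year:
t(Senior) = 1 + 0.3·t(Senior) + 0.25·t(Trainee) + 0.35·t(Junior)
t(Trainee) = 1 + 0.3·t(Senior) + 0.2·t(Trainee) + 0.25·t(Junior)
t(Junior) = 1 + 0.1·t(Senior) + 0.35·t(Trainee) + 0.3·t(Junior)
Solving: t(Senior) = 5.3679, t(Trainee) = 4.6803, t(Junior) = 4.5356.
Expected years from Junior to Manager: 4.5356.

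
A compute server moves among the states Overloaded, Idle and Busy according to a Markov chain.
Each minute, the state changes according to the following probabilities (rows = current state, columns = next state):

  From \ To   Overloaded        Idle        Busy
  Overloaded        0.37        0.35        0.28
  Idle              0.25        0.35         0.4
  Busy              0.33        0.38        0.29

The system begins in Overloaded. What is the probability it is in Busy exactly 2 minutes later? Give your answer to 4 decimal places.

Sum over the intermediate state after 1 minute:
P = P(Overloaded→Overloaded)·P(Overloaded→Busy) + P(Overloaded→Idle)·P(Idle→Busy) + P(Overloaded→Busy)·P(Busy→Busy)
  = 0.37×0.28 + 0.35×0.4 + 0.28×0.29
  = 0.1036 + 0.1400 + 0.0812 = 0.3248

0.3248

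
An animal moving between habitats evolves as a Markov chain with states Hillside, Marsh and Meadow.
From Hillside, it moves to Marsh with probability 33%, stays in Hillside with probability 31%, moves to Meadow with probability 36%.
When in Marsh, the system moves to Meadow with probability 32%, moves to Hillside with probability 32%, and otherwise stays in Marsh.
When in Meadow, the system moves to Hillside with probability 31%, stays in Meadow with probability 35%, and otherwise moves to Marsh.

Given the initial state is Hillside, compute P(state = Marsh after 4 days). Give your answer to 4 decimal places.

0.3437

Propagate the distribution vector 4 days from Hillside.
After 0 days: (1.0000, 0.0000, 0.0000)
After 1 day: (0.3100, 0.3300, 0.3600)
After 2 days: (0.3133, 0.3435, 0.3432)
After 3 days: (0.3134, 0.3437, 0.3428)
After 4 days: (0.3134, 0.3437, 0.3428)
P(in Marsh after 4 days) = 0.3437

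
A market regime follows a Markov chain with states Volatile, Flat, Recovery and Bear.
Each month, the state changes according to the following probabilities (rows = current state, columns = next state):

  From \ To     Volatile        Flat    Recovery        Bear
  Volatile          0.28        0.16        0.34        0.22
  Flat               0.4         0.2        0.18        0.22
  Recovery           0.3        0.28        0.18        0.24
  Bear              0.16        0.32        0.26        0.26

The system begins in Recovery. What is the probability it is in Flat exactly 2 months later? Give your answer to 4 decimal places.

0.2312

Propagate the distribution vector 2 months from Recovery.
After 0 months: (0.0000, 0.0000, 1.0000, 0.0000)
After 1 month: (0.3000, 0.2800, 0.1800, 0.2400)
After 2 months: (0.2884, 0.2312, 0.2472, 0.2332)
P(in Flat after 2 months) = 0.2312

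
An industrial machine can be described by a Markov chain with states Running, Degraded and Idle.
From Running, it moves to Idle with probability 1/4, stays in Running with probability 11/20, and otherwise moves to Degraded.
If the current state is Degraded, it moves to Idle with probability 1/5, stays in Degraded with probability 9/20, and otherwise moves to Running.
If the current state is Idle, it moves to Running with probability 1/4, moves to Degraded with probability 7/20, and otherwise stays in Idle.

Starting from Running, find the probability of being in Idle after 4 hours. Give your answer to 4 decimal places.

Propagate the distribution vector 4 hours from Running.
After 0 hours: (1.0000, 0.0000, 0.0000)
After 1 hour: (0.5500, 0.2000, 0.2500)
After 2 hours: (0.4350, 0.2875, 0.2775)
After 3 hours: (0.4093, 0.3135, 0.2773)
After 4 hours: (0.4041, 0.3200, 0.2759)
P(in Idle after 4 hours) = 0.2759

0.2759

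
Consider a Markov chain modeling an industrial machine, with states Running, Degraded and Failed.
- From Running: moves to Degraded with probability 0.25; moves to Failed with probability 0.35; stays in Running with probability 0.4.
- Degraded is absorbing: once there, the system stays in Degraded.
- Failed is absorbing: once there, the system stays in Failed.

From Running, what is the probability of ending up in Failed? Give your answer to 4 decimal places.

Let h(s) be the probability of absorption at Failed starting from transient state s. Then h(Failed) = 1 and h(Degraded) = 0. By first-step analysis:
h(Running) = 0.4·h(Running) + 0.25·0 + 0.35·1
Solving: h(Running) = 0.5833.
Starting from Running, the probability is 0.5833.

0.5833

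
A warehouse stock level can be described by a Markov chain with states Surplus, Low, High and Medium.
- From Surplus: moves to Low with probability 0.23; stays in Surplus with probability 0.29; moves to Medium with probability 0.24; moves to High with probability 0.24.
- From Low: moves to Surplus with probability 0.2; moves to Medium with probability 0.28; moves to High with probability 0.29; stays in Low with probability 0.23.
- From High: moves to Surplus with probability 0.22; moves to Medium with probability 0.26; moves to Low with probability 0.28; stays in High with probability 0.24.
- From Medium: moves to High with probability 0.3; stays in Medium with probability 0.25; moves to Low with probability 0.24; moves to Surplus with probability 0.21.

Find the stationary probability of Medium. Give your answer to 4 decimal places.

0.2578

Let the stationary distribution be π with π = πP and π_1 + π_2 + π_3 + π_4 = 1.
π_1 = 0.29·π_1 + 0.2·π_2 + 0.22·π_3 + 0.21·π_4
π_2 = 0.23·π_1 + 0.23·π_2 + 0.28·π_3 + 0.24·π_4
π_3 = 0.24·π_1 + 0.29·π_2 + 0.24·π_3 + 0.3·π_4
Solving with the normalization constraint gives π = (0.2285, 0.2460, 0.2678, 0.2578).
So the stationary probability of Medium is 0.2578.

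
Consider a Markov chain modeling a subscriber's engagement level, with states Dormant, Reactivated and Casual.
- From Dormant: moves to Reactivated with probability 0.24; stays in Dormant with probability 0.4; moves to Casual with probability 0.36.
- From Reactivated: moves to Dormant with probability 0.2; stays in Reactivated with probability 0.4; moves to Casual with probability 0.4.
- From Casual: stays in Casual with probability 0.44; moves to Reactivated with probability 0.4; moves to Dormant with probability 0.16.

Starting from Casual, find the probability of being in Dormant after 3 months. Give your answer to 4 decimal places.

0.2264

Propagate the distribution vector 3 months from Casual.
After 0 months: (0.0000, 0.0000, 1.0000)
After 1 month: (0.1600, 0.4000, 0.4400)
After 2 months: (0.2144, 0.3744, 0.4112)
After 3 months: (0.2264, 0.3657, 0.4079)
P(in Dormant after 3 months) = 0.2264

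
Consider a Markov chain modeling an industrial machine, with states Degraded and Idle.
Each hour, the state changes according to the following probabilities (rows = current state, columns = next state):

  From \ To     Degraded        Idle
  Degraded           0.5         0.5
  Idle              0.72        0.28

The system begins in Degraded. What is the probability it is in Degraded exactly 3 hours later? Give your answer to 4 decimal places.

0.5858

Propagate the distribution vector 3 hours from Degraded.
After 0 hours: (1.0000, 0.0000)
After 1 hour: (0.5000, 0.5000)
After 2 hours: (0.6100, 0.3900)
After 3 hours: (0.5858, 0.4142)
P(in Degraded after 3 hours) = 0.5858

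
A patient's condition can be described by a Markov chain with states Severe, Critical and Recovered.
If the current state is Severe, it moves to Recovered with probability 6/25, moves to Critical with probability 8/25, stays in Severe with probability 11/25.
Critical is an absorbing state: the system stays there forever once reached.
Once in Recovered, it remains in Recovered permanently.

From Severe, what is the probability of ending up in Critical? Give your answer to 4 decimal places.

Let h(s) be the probability of absorption at Critical starting from transient state s. Then h(Critical) = 1 and h(Recovered) = 0. By first-step analysis:
h(Severe) = 0.44·h(Severe) + 0.32·1 + 0.24·0
Solving: h(Severe) = 0.5714.
Starting from Severe, the probability is 0.5714.

0.5714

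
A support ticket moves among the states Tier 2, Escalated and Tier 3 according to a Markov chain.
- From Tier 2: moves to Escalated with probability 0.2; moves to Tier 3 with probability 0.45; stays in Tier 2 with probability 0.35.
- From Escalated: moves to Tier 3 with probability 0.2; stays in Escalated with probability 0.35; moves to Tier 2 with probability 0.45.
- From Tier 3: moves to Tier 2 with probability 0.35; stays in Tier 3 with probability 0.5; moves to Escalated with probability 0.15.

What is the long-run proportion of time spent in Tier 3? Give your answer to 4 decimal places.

0.4182

Let the stationary distribution be π with π = πP and π_1 + π_2 + π_3 = 1.
π_1 = 0.35·π_1 + 0.45·π_2 + 0.35·π_3
π_2 = 0.2·π_1 + 0.35·π_2 + 0.15·π_3
Solving with the normalization constraint gives π = (0.3711, 0.2107, 0.4182).
So the stationary probability of Tier 3 is 0.4182.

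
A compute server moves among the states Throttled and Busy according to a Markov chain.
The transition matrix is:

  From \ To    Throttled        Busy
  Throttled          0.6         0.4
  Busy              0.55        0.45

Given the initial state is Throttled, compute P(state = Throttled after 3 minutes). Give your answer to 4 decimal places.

Propagate the distribution vector 3 minutes from Throttled.
After 0 minutes: (1.0000, 0.0000)
After 1 minute: (0.6000, 0.4000)
After 2 minutes: (0.5800, 0.4200)
After 3 minutes: (0.5790, 0.4210)
P(in Throttled after 3 minutes) = 0.5790

0.5790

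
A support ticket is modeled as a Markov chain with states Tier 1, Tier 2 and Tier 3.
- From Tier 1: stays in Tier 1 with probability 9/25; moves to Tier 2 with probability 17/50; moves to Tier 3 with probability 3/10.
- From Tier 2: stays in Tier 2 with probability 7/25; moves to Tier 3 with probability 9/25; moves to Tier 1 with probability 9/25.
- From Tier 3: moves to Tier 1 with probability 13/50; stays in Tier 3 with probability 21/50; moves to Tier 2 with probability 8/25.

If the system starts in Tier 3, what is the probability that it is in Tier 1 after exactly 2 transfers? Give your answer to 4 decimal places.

Sum over the intermediate state after 1 transfer:
P = P(Tier 3→Tier 1)·P(Tier 1→Tier 1) + P(Tier 3→Tier 2)·P(Tier 2→Tier 1) + P(Tier 3→Tier 3)·P(Tier 3→Tier 1)
  = 0.26×0.36 + 0.32×0.36 + 0.42×0.26
  = 0.0936 + 0.1152 + 0.1092 = 0.3180

0.3180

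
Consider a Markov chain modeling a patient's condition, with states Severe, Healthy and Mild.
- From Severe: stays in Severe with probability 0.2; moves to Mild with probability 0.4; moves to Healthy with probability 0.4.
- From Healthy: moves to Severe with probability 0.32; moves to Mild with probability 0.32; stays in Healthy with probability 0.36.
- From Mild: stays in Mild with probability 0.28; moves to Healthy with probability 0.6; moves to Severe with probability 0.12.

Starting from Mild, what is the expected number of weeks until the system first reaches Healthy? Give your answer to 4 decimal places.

1.7424

Let t(s) be the expected number of weeks to first reach Healthy from state s, with t(Healthy) = 0. Conditioning on the first week:
t(Severe) = 1 + 0.2·t(Severe) + 0.4·t(Mild)
t(Mild) = 1 + 0.12·t(Severe) + 0.28·t(Mild)
Solving: t(Severe) = 2.1212, t(Mild) = 1.7424.
Expected weeks from Mild to Healthy: 1.7424.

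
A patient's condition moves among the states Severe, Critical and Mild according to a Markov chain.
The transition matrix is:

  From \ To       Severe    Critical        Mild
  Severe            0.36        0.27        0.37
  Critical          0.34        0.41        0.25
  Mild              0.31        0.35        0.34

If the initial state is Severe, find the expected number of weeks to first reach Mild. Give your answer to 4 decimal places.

Let t(s) be the expected number of weeks to first reach Mild from state s, with t(Mild) = 0. Conditioning on the first week:
t(Severe) = 1 + 0.36·t(Severe) + 0.27·t(Critical)
t(Critical) = 1 + 0.34·t(Severe) + 0.41·t(Critical)
Solving: t(Severe) = 3.0091, t(Critical) = 3.4290.
Expected weeks from Severe to Mild: 3.0091.

3.0091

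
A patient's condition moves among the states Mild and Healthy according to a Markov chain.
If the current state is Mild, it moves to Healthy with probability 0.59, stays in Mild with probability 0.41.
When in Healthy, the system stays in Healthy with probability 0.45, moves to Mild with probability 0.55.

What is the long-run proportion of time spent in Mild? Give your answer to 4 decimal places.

0.4825

Let the stationary distribution be π with π = πP and π_1 + π_2 = 1.
π_1 = 0.41·π_1 + 0.55·π_2
Solving with the normalization constraint gives π = (0.4825, 0.5175).
So the stationary probability of Mild is 0.4825.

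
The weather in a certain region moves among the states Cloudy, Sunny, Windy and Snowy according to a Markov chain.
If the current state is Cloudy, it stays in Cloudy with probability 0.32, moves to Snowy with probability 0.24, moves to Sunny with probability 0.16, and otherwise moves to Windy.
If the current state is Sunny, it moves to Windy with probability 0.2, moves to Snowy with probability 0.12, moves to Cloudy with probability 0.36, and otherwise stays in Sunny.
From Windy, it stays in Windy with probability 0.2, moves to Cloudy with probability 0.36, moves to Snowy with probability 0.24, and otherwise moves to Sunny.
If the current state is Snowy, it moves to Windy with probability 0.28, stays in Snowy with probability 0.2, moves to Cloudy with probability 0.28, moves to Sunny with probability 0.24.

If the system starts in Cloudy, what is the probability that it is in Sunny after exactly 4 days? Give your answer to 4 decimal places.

Propagate the distribution vector 4 days from Cloudy.
After 0 days: (1.0000, 0.0000, 0.0000, 0.0000)
After 1 day: (0.3200, 0.1600, 0.2800, 0.2400)
After 2 days: (0.3280, 0.2160, 0.2448, 0.2112)
After 3 days: (0.3300, 0.2212, 0.2431, 0.2056)
After 4 days: (0.3304, 0.2216, 0.2428, 0.2052)
P(in Sunny after 4 days) = 0.2216

0.2216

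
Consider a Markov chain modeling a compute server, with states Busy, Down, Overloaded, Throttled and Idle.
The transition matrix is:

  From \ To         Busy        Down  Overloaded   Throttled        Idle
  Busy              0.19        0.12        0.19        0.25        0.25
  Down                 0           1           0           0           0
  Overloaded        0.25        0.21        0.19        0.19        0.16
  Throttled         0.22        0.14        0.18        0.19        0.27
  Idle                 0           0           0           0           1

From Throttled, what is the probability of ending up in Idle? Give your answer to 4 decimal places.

0.6230

Let h(s) be the probability of absorption at Idle starting from transient state s. Then h(Idle) = 1 and h(Down) = 0. By first-step analysis:
h(Busy) = 0.19·h(Busy) + 0.12·0 + 0.19·h(Overloaded) + 0.25·h(Throttled) + 0.25·1
h(Overloaded) = 0.25·h(Busy) + 0.21·0 + 0.19·h(Overloaded) + 0.19·h(Throttled) + 0.16·1
h(Throttled) = 0.22·h(Busy) + 0.14·0 + 0.18·h(Overloaded) + 0.19·h(Throttled) + 0.27·1
Solving: h(Busy) = 0.6269, h(Overloaded) = 0.5372, h(Throttled) = 0.6230.
Starting from Throttled, the probability is 0.6230.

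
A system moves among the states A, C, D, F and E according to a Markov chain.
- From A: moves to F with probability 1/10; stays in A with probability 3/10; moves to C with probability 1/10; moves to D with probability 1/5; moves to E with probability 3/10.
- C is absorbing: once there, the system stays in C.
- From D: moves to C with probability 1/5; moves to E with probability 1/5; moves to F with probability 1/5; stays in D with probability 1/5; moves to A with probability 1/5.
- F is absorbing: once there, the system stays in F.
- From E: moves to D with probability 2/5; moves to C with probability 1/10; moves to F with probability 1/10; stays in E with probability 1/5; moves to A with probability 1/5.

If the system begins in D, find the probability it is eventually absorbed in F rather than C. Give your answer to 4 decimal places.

Let h(s) be the probability of absorption at F starting from transient state s. Then h(F) = 1 and h(C) = 0. By first-step analysis:
h(A) = 0.3·h(A) + 0.1·0 + 0.2·h(D) + 0.1·1 + 0.3·h(E)
h(D) = 0.2·h(A) + 0.2·0 + 0.2·h(D) + 0.2·1 + 0.2·h(E)
h(E) = 0.2·h(A) + 0.1·0 + 0.4·h(D) + 0.1·1 + 0.2·h(E)
Solving: h(A) = 0.5000, h(D) = 0.5000, h(E) = 0.5000.
Starting from D, the probability is 0.5000.

0.5000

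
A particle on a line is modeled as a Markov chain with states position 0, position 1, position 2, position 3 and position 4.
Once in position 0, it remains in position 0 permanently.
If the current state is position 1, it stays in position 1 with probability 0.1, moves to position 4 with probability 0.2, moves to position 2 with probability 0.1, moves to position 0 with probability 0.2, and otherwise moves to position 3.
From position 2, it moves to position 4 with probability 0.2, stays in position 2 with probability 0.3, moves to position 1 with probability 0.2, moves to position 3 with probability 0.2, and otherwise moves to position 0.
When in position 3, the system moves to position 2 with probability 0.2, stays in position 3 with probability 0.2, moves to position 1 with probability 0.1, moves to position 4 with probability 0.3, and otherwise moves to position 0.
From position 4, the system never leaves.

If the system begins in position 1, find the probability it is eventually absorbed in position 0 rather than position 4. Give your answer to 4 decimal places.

0.4433

Let h(s) be the probability of absorption at position 0 starting from transient state s. Then h(position 0) = 1 and h(position 4) = 0. By first-step analysis:
h(position 1) = 0.2·1 + 0.1·h(position 1) + 0.1·h(position 2) + 0.4·h(position 3) + 0.2·0
h(position 2) = 0.1·1 + 0.2·h(position 1) + 0.3·h(position 2) + 0.2·h(position 3) + 0.2·0
h(position 3) = 0.2·1 + 0.1·h(position 1) + 0.2·h(position 2) + 0.2·h(position 3) + 0.3·0
Solving: h(position 1) = 0.4433, h(position 2) = 0.3842, h(position 3) = 0.4015.
Starting from position 1, the probability is 0.4433.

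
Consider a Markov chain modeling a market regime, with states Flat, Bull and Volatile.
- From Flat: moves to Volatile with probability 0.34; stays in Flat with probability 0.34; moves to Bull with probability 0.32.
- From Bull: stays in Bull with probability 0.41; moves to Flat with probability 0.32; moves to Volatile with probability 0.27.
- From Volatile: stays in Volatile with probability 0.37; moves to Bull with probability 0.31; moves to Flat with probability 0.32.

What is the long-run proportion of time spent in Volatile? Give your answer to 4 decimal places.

0.3254

Let the stationary distribution be π with π = πP and π_1 + π_2 + π_3 = 1.
π_1 = 0.34·π_1 + 0.32·π_2 + 0.32·π_3
π_2 = 0.32·π_1 + 0.41·π_2 + 0.31·π_3
Solving with the normalization constraint gives π = (0.3265, 0.3481, 0.3254).
So the stationary probability of Volatile is 0.3254.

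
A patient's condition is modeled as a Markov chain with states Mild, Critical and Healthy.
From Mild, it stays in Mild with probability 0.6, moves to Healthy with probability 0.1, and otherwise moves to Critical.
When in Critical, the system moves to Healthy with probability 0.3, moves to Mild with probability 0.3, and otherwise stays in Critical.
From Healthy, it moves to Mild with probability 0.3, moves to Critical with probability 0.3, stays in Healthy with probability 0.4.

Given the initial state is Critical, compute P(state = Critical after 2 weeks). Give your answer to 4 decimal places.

0.3400

Sum over the intermediate state after 1 week:
P = P(Critical→Mild)·P(Mild→Critical) + P(Critical→Critical)·P(Critical→Critical) + P(Critical→Healthy)·P(Healthy→Critical)
  = 0.3×0.3 + 0.4×0.4 + 0.3×0.3
  = 0.0900 + 0.1600 + 0.0900 = 0.3400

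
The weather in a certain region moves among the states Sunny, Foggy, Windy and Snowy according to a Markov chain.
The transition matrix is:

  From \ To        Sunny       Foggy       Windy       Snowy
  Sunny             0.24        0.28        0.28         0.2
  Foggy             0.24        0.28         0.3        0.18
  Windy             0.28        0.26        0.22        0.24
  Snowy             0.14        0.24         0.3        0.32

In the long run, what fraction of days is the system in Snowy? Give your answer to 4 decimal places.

Let the stationary distribution be π with π = πP and π_1 + π_2 + π_3 + π_4 = 1.
π_1 = 0.24·π_1 + 0.24·π_2 + 0.28·π_3 + 0.14·π_4
π_2 = 0.28·π_1 + 0.28·π_2 + 0.26·π_3 + 0.24·π_4
π_3 = 0.28·π_1 + 0.3·π_2 + 0.22·π_3 + 0.3·π_4
Solving with the normalization constraint gives π = (0.2276, 0.2652, 0.2736, 0.2337).
So the stationary probability of Snowy is 0.2337.

0.2337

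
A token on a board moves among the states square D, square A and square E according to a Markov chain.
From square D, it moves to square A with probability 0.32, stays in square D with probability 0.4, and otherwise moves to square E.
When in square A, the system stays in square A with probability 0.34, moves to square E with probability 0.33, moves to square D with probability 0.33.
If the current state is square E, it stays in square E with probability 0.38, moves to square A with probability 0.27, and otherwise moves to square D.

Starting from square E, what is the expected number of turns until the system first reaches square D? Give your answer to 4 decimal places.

Let t(s) be the expected number of turns to first reach square D from state s, with t(square D) = 0. Conditioning on the first turn:
t(square A) = 1 + 0.34·t(square A) + 0.33·t(square E)
t(square E) = 1 + 0.27·t(square A) + 0.38·t(square E)
Solving: t(square A) = 2.9678, t(square E) = 2.9053.
Expected turns from square E to square D: 2.9053.

2.9053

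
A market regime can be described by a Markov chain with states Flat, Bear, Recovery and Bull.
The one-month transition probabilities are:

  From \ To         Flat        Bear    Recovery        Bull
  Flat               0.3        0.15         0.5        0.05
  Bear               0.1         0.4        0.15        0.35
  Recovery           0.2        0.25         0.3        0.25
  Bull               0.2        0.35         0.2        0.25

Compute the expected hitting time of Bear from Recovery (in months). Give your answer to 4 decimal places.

Let t(s) be the expected number of months to first reach Bear from state s, with t(Bear) = 0. Conditioning on the first month:
t(Flat) = 1 + 0.3·t(Flat) + 0.5·t(Recovery) + 0.05·t(Bull)
t(Recovery) = 1 + 0.2·t(Flat) + 0.3·t(Recovery) + 0.25·t(Bull)
t(Bull) = 1 + 0.2·t(Flat) + 0.2·t(Recovery) + 0.25·t(Bull)
Solving: t(Flat) = 4.5638, t(Recovery) = 4.0268, t(Bull) = 3.6242.
Expected months from Recovery to Bear: 4.0268.

4.0268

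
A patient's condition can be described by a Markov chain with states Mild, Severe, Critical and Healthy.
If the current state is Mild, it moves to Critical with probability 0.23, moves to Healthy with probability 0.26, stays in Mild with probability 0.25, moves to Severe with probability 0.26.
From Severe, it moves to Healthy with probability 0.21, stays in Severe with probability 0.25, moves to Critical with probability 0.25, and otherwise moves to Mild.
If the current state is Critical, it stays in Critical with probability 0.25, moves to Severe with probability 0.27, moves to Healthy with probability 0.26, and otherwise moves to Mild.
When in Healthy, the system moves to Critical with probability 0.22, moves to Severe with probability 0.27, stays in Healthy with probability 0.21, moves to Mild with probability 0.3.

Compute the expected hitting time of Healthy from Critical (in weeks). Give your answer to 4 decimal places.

Let t(s) be the expected number of weeks to first reach Healthy from state s, with t(Healthy) = 0. Conditioning on the first week:
t(Mild) = 1 + 0.25·t(Mild) + 0.26·t(Severe) + 0.23·t(Critical)
t(Severe) = 1 + 0.29·t(Mild) + 0.25·t(Severe) + 0.25·t(Critical)
t(Critical) = 1 + 0.22·t(Mild) + 0.27·t(Severe) + 0.25·t(Critical)
Solving: t(Mild) = 4.0484, t(Severe) = 4.2489, t(Critical) = 4.0505.
Expected weeks from Critical to Healthy: 4.0505.

4.0505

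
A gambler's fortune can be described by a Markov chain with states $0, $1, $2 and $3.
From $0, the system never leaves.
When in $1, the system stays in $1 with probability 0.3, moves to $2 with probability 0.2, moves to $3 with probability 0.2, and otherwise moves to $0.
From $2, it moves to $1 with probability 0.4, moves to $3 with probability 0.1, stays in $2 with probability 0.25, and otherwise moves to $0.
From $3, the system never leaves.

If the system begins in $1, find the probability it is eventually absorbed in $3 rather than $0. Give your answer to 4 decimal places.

Let h(s) be the probability of absorption at $3 starting from transient state s. Then h($3) = 1 and h($0) = 0. By first-step analysis:
h($1) = 0.3·0 + 0.3·h($1) + 0.2·h($2) + 0.2·1
h($2) = 0.25·0 + 0.4·h($1) + 0.25·h($2) + 0.1·1
Solving: h($1) = 0.3820, h($2) = 0.3371.
Starting from $1, the probability is 0.3820.

0.3820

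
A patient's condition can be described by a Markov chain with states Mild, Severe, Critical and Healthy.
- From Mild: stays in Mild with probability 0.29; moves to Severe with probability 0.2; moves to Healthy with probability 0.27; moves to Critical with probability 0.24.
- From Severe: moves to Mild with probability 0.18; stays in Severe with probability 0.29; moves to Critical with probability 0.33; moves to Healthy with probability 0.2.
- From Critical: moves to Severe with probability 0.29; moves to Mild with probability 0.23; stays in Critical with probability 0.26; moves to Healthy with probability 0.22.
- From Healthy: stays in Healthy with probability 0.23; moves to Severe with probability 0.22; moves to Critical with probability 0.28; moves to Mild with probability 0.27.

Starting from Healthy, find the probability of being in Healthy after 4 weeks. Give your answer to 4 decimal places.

Propagate the distribution vector 4 weeks from Healthy.
After 0 weeks: (0.0000, 0.0000, 0.0000, 1.0000)
After 1 week: (0.2700, 0.2200, 0.2800, 0.2300)
After 2 weeks: (0.2444, 0.2496, 0.2746, 0.2314)
After 3 weeks: (0.2414, 0.2518, 0.2772, 0.2295)
After 4 weeks: (0.2411, 0.2522, 0.2774, 0.2293)
P(in Healthy after 4 weeks) = 0.2293

0.2293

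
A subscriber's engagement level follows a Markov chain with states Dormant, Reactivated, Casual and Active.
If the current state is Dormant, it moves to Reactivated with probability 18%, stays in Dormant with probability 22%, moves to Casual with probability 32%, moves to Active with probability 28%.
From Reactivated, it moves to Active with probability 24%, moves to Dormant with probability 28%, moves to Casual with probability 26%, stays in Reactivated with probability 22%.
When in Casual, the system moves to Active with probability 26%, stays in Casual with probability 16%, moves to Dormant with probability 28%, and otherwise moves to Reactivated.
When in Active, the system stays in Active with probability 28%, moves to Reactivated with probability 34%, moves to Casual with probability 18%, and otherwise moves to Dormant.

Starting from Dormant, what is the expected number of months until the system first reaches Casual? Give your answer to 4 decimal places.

3.7293

Let t(s) be the expected number of months to first reach Casual from state s, with t(Casual) = 0. Conditioning on the first month:
t(Dormant) = 1 + 0.22·t(Dormant) + 0.18·t(Reactivated) + 0.28·t(Active)
t(Reactivated) = 1 + 0.28·t(Dormant) + 0.22·t(Reactivated) + 0.24·t(Active)
t(Active) = 1 + 0.2·t(Dormant) + 0.34·t(Reactivated) + 0.28·t(Active)
Solving: t(Dormant) = 3.7293, t(Reactivated) = 3.9392, t(Active) = 4.2850.
Expected months from Dormant to Casual: 3.7293.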